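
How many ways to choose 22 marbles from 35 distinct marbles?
C(35,22) = 35!/(22!×13!) = 1476337800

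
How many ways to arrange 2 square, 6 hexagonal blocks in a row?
8! / (2! × 6!) = 28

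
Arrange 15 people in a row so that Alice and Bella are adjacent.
Treat as block: (15-1)! × 2! = 87178291200 × 2 = 174356582400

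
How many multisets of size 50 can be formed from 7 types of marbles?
C(50+7-1, 7-1) = C(56, 6) = 32468436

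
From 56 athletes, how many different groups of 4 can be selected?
C(56,4) = 56!/(4!×52!) = 367290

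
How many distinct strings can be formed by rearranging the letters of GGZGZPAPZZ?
10! / (3! × 2! × 1! × 4!) = 12600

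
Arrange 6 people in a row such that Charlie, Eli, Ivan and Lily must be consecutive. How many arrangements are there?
Treat the 4 as one block: (6-4+1)! × 4! = 6 × 24 = 144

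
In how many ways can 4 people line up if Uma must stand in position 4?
Fix one position: (4-1)! = 6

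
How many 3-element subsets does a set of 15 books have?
C(15,3) = 15!/(3!×12!) = 455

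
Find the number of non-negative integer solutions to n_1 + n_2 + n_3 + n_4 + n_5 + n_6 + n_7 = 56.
C(56+7-1, 7-1) = C(62, 6) = 61474519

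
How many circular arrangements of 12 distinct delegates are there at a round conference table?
Circular: fix one position, arrange the rest. (12-1)! = 39916800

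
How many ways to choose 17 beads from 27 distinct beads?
C(27,17) = 27!/(17!×10!) = 8436285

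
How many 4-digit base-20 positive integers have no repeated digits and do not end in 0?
Last digit: 19 nonzero choices. First digit: 18 (nonzero, ≠last). Middle 2: P(18,2) = 306. Total = 104652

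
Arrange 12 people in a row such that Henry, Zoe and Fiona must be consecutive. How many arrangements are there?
Treat the 3 as one block: (12-3+1)! × 3! = 3628800 × 6 = 21772800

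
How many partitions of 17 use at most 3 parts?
By conjugation, equals partitions of 17 into parts ≤ 3. Let r_j(i) = number of partitions of i into parts ≤ j, for i = 0..17. r_1(i) = 1 for all i; r_j(i) = r_{j-1}(i) + r_j(i-j). Rows j = 2..3: ≤2: 1 1 2 2 3 3 4 4 5 5 6 6 7 7 8 8 9 9; ≤3: 1 1 2 3 4 5 7 8 10 12 14 16 19 21 24 27 30 33. r_3(17) = 33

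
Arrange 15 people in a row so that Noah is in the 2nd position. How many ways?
Fix one position: (15-1)! = 87178291200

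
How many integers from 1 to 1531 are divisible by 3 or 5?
⌊1531/3⌋ + ⌊1531/5⌋ - ⌊1531/15⌋ = 510 + 306 - 102 = 714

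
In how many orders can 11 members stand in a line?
11! = 39916800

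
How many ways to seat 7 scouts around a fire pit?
Circular: fix one position, arrange the rest. (7-1)! = 720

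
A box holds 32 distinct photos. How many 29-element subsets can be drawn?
C(32,29) = 32!/(29!×3!) = 4960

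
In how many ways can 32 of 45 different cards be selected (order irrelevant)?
C(45,32) = 45!/(32!×13!) = 73006209045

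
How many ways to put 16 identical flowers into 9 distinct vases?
C(16+9-1, 9-1) = C(24, 8) = 735471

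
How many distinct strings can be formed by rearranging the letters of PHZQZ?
5! / (2! × 1! × 1! × 1!) = 60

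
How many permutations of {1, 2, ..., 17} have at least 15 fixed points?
Exactly j fixed points: C(17,j)·!(17-j); sum over j ≥ 15 (derangement numbers via !m = (m-1)·(!(m-1) + !(m-2)): !0..!2 = 1, 0, 1). Σ_{j=15}^{17} C(17,j)·!(17-j) = C(17,15)·!2 + C(17,16)·!1 + C(17,17)·!0 = 136·1 + 17·0 + 1·1 = 137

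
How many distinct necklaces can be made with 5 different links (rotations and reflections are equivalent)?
(5-1)!/2 = 24/2 = 12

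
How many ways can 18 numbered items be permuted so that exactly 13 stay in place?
Choose the 13 fixed points C(18,13) = 8568, derange the rest: !5 = Σ_{j=0}^{5} (-1)^j·5!/j! = 120 - 120 + 60 - 20 + 5 - 1 = 44. Product = 8568 × 44 = 376992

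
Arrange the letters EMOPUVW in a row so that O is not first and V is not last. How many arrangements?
By inclusion-exclusion: 7! - 2×(7-1)! + (7-2)! = 5040 - 1440 + 120 = 3720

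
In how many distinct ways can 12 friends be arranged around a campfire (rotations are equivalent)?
Circular: fix one position, arrange the rest. (12-1)! = 39916800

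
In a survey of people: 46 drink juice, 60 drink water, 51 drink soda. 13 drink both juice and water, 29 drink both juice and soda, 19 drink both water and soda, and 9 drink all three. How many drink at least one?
|A∪B∪C| = 46+60+51-13-29-19+9 = 105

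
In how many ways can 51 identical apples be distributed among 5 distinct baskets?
C(51+5-1, 5-1) = C(55, 4) = 341055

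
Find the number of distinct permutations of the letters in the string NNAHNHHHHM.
10! / (5! × 1! × 1! × 3!) = 5040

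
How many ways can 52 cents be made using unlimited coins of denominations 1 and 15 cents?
Coefficient of x^52 in 1/(1-x^1) · 1/(1-x^15). Use j coins of 15 for j = 0..⌊52/15⌋ = 3, the rest in 1s: 3 + 1 = 4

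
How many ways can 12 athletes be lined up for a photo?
12! = 479001600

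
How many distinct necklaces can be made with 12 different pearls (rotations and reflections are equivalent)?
(12-1)!/2 = 39916800/2 = 19958400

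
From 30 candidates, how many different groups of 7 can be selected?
C(30,7) = 30!/(7!×23!) = 2035800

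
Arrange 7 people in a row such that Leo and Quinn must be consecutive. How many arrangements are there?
Treat the 2 as one block: (7-2+1)! × 2! = 720 × 2 = 1440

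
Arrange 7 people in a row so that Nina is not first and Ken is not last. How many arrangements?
By inclusion-exclusion: 7! - 2×(7-1)! + (7-2)! = 5040 - 1440 + 120 = 3720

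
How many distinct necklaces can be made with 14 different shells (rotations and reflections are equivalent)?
(14-1)!/2 = 6227020800/2 = 3113510400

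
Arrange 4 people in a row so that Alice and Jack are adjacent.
Treat as block: (4-1)! × 2! = 6 × 2 = 12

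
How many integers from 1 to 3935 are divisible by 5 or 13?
⌊3935/5⌋ + ⌊3935/13⌋ - ⌊3935/65⌋ = 787 + 302 - 60 = 1029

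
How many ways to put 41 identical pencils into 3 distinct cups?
C(41+3-1, 3-1) = C(43, 2) = 903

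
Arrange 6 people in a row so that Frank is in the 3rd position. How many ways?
Fix one position: (6-1)! = 120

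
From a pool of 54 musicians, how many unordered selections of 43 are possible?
C(54,43) = 54!/(43!×11!) = 95722852680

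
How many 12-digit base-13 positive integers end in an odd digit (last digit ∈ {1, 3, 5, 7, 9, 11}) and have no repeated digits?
Last∈{1,3,5,7,9,11}. Last=0: 0. Last nonzero: 6×11×P(11,10) = 2634508800. Total = 2634508800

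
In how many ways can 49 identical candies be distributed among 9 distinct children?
C(49+9-1, 9-1) = C(57, 8) = 1652411475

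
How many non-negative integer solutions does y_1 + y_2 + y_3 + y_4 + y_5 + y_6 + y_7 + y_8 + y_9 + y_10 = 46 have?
C(46+10-1, 10-1) = C(55, 9) = 6358402050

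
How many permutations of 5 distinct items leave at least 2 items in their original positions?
Exactly j fixed points: C(5,j)·!(5-j); sum over j ≥ 2 (derangement numbers via !m = (m-1)·(!(m-1) + !(m-2)): !0..!3 = 1, 0, 1, 2). Σ_{j=2}^{5} C(5,j)·!(5-j) = C(5,2)·!3 + C(5,3)·!2 + C(5,4)·!1 + C(5,5)·!0 = 10·2 + 10·1 + 5·0 + 1·1 = 31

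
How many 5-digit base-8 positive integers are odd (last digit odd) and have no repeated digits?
Last∈{1,3,5,7}. Last=0: 0. Last nonzero: 4×6×P(6,3) = 2880. Total = 2880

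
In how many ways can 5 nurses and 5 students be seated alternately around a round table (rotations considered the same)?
Fix one of the nurses: (5-1)! ways for the remaining nurses, × 5! ways for the students = 24 × 120 = 2880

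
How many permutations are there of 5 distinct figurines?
5! = 120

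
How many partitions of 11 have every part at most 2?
Let r_j(i) = number of partitions of i into parts ≤ j, for i = 0..11. r_1(i) = 1 for all i; r_j(i) = r_{j-1}(i) + r_j(i-j). Rows j = 2..2: ≤2: 1 1 2 2 3 3 4 4 5 5 6 6. r_2(11) = 6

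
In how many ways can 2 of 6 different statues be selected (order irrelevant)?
C(6,2) = 6!/(2!×4!) = 15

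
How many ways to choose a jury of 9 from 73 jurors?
C(73,9) = 73!/(9!×64!) = 97082021465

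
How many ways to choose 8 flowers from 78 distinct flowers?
C(78,8) = 78!/(8!×70!) = 23446881315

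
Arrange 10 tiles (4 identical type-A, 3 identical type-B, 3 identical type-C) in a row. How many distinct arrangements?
10! / (4! × 3! × 3!) = 4200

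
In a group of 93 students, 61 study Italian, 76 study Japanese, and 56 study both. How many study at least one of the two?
|A∪B| = |A| + |B| - |A∩B| = 61 + 76 - 56 = 81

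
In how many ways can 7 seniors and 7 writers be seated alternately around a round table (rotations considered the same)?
Fix one of the seniors: (7-1)! ways for the remaining seniors, × 7! ways for the writers = 720 × 5040 = 3628800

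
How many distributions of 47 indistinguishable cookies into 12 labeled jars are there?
C(47+12-1, 12-1) = C(58, 11) = 227692286640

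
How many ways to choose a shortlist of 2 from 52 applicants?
C(52,2) = 52!/(2!×50!) = 1326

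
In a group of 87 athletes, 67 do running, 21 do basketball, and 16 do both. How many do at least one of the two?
|A∪B| = |A| + |B| - |A∩B| = 67 + 21 - 16 = 72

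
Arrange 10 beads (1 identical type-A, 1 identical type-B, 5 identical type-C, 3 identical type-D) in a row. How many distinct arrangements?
10! / (1! × 1! × 5! × 3!) = 5040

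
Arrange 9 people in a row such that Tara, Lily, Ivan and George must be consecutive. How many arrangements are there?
Treat the 4 as one block: (9-4+1)! × 4! = 720 × 24 = 17280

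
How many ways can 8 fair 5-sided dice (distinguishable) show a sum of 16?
Coefficient of x^16 in (x + x² + ... + x^5)^8. By inclusion-exclusion on dice exceeding 5: Σ_j (-1)^j C(8,j)·C(16-1-5j, 7) = C(8,0)·C(15,7) - C(8,1)·C(10,7) = 1·6435 - 8·120 = 5475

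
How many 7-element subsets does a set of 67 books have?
C(67,7) = 67!/(7!×60!) = 869648208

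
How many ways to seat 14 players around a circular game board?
Circular: fix one position, arrange the rest. (14-1)! = 6227020800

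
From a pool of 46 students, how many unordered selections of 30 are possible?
C(46,30) = 46!/(30!×16!) = 991493848554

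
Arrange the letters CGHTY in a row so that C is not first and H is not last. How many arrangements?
By inclusion-exclusion: 5! - 2×(5-1)! + (5-2)! = 120 - 48 + 6 = 78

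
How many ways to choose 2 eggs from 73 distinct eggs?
C(73,2) = 73!/(2!×71!) = 2628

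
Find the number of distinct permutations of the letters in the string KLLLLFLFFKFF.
12! / (2! × 5! × 5!) = 16632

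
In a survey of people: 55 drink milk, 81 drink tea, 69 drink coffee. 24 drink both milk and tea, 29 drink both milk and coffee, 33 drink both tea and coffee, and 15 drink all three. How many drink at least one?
|A∪B∪C| = 55+81+69-24-29-33+15 = 134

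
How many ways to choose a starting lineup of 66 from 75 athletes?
C(75,66) = 75!/(66!×9!) = 125595622175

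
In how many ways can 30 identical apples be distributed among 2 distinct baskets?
C(30+2-1, 2-1) = C(31, 1) = 31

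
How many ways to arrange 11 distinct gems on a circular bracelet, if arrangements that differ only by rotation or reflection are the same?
(11-1)!/2 = 3628800/2 = 1814400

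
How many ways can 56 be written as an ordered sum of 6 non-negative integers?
C(56+6-1, 6-1) = C(61, 5) = 5949147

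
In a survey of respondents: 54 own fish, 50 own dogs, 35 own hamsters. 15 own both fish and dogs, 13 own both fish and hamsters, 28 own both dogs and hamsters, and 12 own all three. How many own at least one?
|A∪B∪C| = 54+50+35-15-13-28+12 = 95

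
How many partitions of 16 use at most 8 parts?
By conjugation, equals partitions of 16 into parts ≤ 8. Let r_j(i) = number of partitions of i into parts ≤ j, for i = 0..16. r_1(i) = 1 for all i; r_j(i) = r_{j-1}(i) + r_j(i-j). Rows j = 2..8: ≤2: 1 1 2 2 3 3 4 4 5 5 6 6 7 7 8 8 9; ≤3: 1 1 2 3 4 5 7 8 10 12 14 16 19 21 24 27 30; ≤4: 1 1 2 3 5 6 9 11 15 18 23 27 34 39 47 54 64; ≤5: 1 1 2 3 5 7 10 13 18 23 30 37 47 57 70 84 101; ≤6: 1 1 2 3 5 7 11 14 20 26 35 44 58 71 90 110 136; ≤7: 1 1 2 3 5 7 11 15 21 28 38 49 65 82 105 131 164; ≤8: 1 1 2 3 5 7 11 15 22 29 40 52 70 89 116 146 186. r_8(16) = 186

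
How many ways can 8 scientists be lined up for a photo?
8! = 40320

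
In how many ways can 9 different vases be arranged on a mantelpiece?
9! = 362880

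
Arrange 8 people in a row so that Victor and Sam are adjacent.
Treat as block: (8-1)! × 2! = 5040 × 2 = 10080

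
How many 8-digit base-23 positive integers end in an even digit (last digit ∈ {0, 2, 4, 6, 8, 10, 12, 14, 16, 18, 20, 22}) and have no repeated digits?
Last∈{0,2,4,6,8,10,12,14,16,18,20,22}. Last=0: 859541760. Last nonzero: 11×21×P(21,6) = 9025188480. Total = 9884730240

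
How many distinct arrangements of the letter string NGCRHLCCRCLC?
12! / (1! × 1! × 1! × 2! × 2! × 5!) = 997920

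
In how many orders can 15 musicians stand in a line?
15! = 1307674368000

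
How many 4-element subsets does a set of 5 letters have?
C(5,4) = 5!/(4!×1!) = 5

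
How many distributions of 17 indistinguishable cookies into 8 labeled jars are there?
C(17+8-1, 8-1) = C(24, 7) = 346104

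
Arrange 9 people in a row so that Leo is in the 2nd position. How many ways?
Fix one position: (9-1)! = 40320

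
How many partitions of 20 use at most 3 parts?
By conjugation, equals partitions of 20 into parts ≤ 3. Let r_j(i) = number of partitions of i into parts ≤ j, for i = 0..20. r_1(i) = 1 for all i; r_j(i) = r_{j-1}(i) + r_j(i-j). Rows j = 2..3: ≤2: 1 1 2 2 3 3 4 4 5 5 6 6 7 7 8 8 9 9 10 10 11; ≤3: 1 1 2 3 4 5 7 8 10 12 14 16 19 21 24 27 30 33 37 40 44. r_3(20) = 44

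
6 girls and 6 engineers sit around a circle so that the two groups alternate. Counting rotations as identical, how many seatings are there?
Fix one of the girls: (6-1)! ways for the remaining girls, × 6! ways for the engineers = 120 × 720 = 86400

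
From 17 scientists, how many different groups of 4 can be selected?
C(17,4) = 17!/(4!×13!) = 2380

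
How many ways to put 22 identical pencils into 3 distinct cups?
C(22+3-1, 3-1) = C(24, 2) = 276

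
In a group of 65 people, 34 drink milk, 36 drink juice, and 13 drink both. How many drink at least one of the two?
|A∪B| = |A| + |B| - |A∩B| = 34 + 36 - 13 = 57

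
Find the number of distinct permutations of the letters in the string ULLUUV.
6! / (1! × 2! × 3!) = 60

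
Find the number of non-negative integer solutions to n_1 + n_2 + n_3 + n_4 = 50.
C(50+4-1, 4-1) = C(53, 3) = 23426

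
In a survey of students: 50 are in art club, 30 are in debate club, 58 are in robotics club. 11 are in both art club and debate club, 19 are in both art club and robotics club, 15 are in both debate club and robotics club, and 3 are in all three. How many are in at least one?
|A∪B∪C| = 50+30+58-11-19-15+3 = 96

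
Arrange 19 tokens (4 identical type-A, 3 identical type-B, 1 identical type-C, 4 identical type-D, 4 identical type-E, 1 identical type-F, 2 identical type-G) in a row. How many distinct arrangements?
19! / (4! × 3! × 1! × 4! × 4! × 1! × 2!) = 733296564000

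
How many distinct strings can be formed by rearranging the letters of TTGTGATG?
8! / (1! × 4! × 3!) = 280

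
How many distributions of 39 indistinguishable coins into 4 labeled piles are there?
C(39+4-1, 4-1) = C(42, 3) = 11480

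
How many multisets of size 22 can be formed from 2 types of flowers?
C(22+2-1, 2-1) = C(23, 1) = 23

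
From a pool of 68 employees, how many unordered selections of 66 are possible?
C(68,66) = 68!/(66!×2!) = 2278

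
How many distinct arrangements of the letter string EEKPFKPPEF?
10! / (2! × 3! × 3! × 2!) = 25200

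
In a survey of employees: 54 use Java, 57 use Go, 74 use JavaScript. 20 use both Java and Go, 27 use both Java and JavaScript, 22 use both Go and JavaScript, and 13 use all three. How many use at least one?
|A∪B∪C| = 54+57+74-20-27-22+13 = 129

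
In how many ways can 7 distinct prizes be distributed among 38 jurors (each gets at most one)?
P(38,7) = 38!/(38-7)! = 63606090240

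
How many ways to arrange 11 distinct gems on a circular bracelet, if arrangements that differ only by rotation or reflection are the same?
(11-1)!/2 = 3628800/2 = 1814400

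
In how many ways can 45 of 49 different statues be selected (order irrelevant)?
C(49,45) = 49!/(45!×4!) = 211876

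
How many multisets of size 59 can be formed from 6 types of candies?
C(59+6-1, 6-1) = C(64, 5) = 7624512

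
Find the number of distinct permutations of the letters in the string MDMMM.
5! / (1! × 4!) = 5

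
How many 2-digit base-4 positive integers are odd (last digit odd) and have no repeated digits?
Last∈{1,3}. Last=0: 0. Last nonzero: 2×2×P(2,0) = 4. Total = 4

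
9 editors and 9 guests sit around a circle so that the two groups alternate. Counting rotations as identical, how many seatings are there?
Fix one of the editors: (9-1)! ways for the remaining editors, × 9! ways for the guests = 40320 × 362880 = 14631321600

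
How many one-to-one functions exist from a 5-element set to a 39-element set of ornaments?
P(39,5) = 39!/(39-5)! = 69090840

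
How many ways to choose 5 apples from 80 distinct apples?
C(80,5) = 80!/(5!×75!) = 24040016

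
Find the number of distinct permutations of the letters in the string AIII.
4! / (1! × 3!) = 4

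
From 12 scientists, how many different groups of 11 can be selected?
C(12,11) = 12!/(11!×1!) = 12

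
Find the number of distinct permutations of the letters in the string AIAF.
4! / (1! × 1! × 2!) = 12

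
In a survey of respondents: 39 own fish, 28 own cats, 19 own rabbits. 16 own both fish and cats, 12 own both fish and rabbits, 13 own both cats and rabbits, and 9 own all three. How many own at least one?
|A∪B∪C| = 39+28+19-16-12-13+9 = 54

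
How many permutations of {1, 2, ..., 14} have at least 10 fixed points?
Exactly j fixed points: C(14,j)·!(14-j); sum over j ≥ 10 (derangement numbers via !m = (m-1)·(!(m-1) + !(m-2)): !0..!4 = 1, 0, 1, 2, 9). Σ_{j=10}^{14} C(14,j)·!(14-j) = C(14,10)·!4 + C(14,11)·!3 + C(14,12)·!2 + C(14,13)·!1 + C(14,14)·!0 = 1001·9 + 364·2 + 91·1 + 14·0 + 1·1 = 9829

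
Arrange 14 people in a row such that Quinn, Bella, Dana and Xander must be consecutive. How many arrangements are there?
Treat the 4 as one block: (14-4+1)! × 4! = 39916800 × 24 = 958003200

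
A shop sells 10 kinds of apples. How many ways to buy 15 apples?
C(15+10-1, 10-1) = C(24, 9) = 1307504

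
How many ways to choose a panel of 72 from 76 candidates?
C(76,72) = 76!/(72!×4!) = 1282975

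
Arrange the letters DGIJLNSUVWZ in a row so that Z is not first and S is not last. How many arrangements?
By inclusion-exclusion: 11! - 2×(11-1)! + (11-2)! = 39916800 - 7257600 + 362880 = 33022080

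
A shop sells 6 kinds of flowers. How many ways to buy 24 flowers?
C(24+6-1, 6-1) = C(29, 5) = 118755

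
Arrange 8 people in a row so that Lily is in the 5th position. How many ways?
Fix one position: (8-1)! = 5040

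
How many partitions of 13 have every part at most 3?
Let r_j(i) = number of partitions of i into parts ≤ j, for i = 0..13. r_1(i) = 1 for all i; r_j(i) = r_{j-1}(i) + r_j(i-j). Rows j = 2..3: ≤2: 1 1 2 2 3 3 4 4 5 5 6 6 7 7; ≤3: 1 1 2 3 4 5 7 8 10 12 14 16 19 21. r_3(13) = 21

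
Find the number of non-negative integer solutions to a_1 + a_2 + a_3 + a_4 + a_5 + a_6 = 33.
C(33+6-1, 6-1) = C(38, 5) = 501942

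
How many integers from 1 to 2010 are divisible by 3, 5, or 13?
⌊2010/3⌋+⌊2010/5⌋+⌊2010/13⌋ - ⌊2010/15⌋-⌊2010/39⌋-⌊2010/65⌋ + ⌊2010/195⌋ = 670+402+154 - 134-51-30 + 10 = 1021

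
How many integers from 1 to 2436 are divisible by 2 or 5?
⌊2436/2⌋ + ⌊2436/5⌋ - ⌊2436/10⌋ = 1218 + 487 - 243 = 1462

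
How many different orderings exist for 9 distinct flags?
9! = 362880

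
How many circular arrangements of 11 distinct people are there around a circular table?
Circular: fix one position, arrange the rest. (11-1)! = 3628800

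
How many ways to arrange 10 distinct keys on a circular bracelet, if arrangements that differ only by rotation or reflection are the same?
(10-1)!/2 = 362880/2 = 181440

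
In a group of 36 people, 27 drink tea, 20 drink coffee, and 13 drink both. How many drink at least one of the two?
|A∪B| = |A| + |B| - |A∩B| = 27 + 20 - 13 = 34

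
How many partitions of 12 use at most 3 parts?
By conjugation, equals partitions of 12 into parts ≤ 3. Let r_j(i) = number of partitions of i into parts ≤ j, for i = 0..12. r_1(i) = 1 for all i; r_j(i) = r_{j-1}(i) + r_j(i-j). Rows j = 2..3: ≤2: 1 1 2 2 3 3 4 4 5 5 6 6 7; ≤3: 1 1 2 3 4 5 7 8 10 12 14 16 19. r_3(12) = 19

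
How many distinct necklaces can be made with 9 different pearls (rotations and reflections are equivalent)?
(9-1)!/2 = 40320/2 = 20160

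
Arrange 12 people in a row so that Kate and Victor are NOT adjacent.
Total - adjacent = 12! - (12-1)!×2 = 479001600 - 79833600 = 399168000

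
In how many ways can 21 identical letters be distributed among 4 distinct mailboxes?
C(21+4-1, 4-1) = C(24, 3) = 2024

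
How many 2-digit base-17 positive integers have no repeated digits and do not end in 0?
Last digit: 16 nonzero choices. First digit: 15 (nonzero, ≠last). Middle 0: P(15,0) = 1. Total = 240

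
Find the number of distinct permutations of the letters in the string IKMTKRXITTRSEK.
14! / (2! × 1! × 2! × 1! × 1! × 3! × 3! × 1!) = 605404800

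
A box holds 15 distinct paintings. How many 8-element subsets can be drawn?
C(15,8) = 15!/(8!×7!) = 6435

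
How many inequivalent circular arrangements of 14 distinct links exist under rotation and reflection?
(14-1)!/2 = 6227020800/2 = 3113510400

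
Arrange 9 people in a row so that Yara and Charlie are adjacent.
Treat as block: (9-1)! × 2! = 40320 × 2 = 80640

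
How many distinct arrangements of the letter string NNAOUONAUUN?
11! / (3! × 2! × 4! × 2!) = 69300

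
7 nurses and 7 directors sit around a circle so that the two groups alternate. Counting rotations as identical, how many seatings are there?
Fix one of the nurses: (7-1)! ways for the remaining nurses, × 7! ways for the directors = 720 × 5040 = 3628800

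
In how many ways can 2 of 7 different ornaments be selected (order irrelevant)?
C(7,2) = 7!/(2!×5!) = 21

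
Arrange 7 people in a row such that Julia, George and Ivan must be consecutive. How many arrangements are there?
Treat the 3 as one block: (7-3+1)! × 3! = 120 × 6 = 720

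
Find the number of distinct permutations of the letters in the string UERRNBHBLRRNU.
13! / (4! × 1! × 2! × 2! × 1! × 2! × 1!) = 32432400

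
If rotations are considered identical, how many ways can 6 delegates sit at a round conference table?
Circular: fix one position, arrange the rest. (6-1)! = 120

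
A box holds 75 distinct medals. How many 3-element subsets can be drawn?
C(75,3) = 75!/(3!×72!) = 67525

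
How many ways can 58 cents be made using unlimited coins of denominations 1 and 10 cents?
Coefficient of x^58 in 1/(1-x^1) · 1/(1-x^10). Use j coins of 10 for j = 0..⌊58/10⌋ = 5, the rest in 1s: 5 + 1 = 6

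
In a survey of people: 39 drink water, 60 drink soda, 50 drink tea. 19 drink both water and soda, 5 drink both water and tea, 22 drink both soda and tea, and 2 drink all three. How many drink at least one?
|A∪B∪C| = 39+60+50-19-5-22+2 = 105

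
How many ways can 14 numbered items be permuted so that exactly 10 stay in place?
Choose the 10 fixed points C(14,10) = 1001, derange the rest: !4 = Σ_{j=0}^{4} (-1)^j·4!/j! = 24 - 24 + 12 - 4 + 1 = 9. Product = 1001 × 9 = 9009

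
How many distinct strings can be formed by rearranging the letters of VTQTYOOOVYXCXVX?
15! / (2! × 1! × 3! × 3! × 3! × 1! × 2!) = 1513512000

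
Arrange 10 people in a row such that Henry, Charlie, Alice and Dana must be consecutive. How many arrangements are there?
Treat the 4 as one block: (10-4+1)! × 4! = 5040 × 24 = 120960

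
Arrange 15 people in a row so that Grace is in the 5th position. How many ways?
Fix one position: (15-1)! = 87178291200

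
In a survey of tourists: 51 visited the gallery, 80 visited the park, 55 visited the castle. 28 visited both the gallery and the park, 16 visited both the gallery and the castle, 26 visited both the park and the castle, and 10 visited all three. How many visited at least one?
|A∪B∪C| = 51+80+55-28-16-26+10 = 126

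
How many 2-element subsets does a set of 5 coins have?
C(5,2) = 5!/(2!×3!) = 10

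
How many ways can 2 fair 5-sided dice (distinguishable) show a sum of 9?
Coefficient of x^9 in (x + x² + ... + x^5)^2. By inclusion-exclusion on dice exceeding 5: Σ_j (-1)^j C(2,j)·C(9-1-5j, 1) = C(2,0)·C(8,1) - C(2,1)·C(3,1) = 1·8 - 2·3 = 2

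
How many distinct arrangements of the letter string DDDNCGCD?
8! / (1! × 4! × 2! × 1!) = 840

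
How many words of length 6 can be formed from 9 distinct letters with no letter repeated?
P(9,6) = 9!/(9-6)! = 60480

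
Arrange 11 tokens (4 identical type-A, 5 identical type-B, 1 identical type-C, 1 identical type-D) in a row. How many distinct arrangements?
11! / (4! × 5! × 1! × 1!) = 13860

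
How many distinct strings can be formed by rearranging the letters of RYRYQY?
6! / (2! × 1! × 3!) = 60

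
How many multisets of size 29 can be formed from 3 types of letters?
C(29+3-1, 3-1) = C(31, 2) = 465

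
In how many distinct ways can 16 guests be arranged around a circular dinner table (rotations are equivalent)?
Circular: fix one position, arrange the rest. (16-1)! = 1307674368000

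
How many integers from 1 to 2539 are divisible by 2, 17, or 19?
⌊2539/2⌋+⌊2539/17⌋+⌊2539/19⌋ - ⌊2539/34⌋-⌊2539/38⌋-⌊2539/323⌋ + ⌊2539/646⌋ = 1269+149+133 - 74-66-7 + 3 = 1407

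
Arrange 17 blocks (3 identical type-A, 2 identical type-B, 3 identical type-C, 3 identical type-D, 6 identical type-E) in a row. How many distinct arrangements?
17! / (3! × 2! × 3! × 3! × 6!) = 1143542400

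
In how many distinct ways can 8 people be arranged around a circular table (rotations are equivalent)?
Circular: fix one position, arrange the rest. (8-1)! = 5040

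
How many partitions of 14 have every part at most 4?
Let r_j(i) = number of partitions of i into parts ≤ j, for i = 0..14. r_1(i) = 1 for all i; r_j(i) = r_{j-1}(i) + r_j(i-j). Rows j = 2..4: ≤2: 1 1 2 2 3 3 4 4 5 5 6 6 7 7 8; ≤3: 1 1 2 3 4 5 7 8 10 12 14 16 19 21 24; ≤4: 1 1 2 3 5 6 9 11 15 18 23 27 34 39 47. r_4(14) = 47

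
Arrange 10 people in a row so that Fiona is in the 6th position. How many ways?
Fix one position: (10-1)! = 362880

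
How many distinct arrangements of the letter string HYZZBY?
6! / (1! × 2! × 1! × 2!) = 180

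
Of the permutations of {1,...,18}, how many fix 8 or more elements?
Exactly j fixed points: C(18,j)·!(18-j); sum over j ≥ 8 (derangement numbers via !m = (m-1)·(!(m-1) + !(m-2)): !0..!10 = 1, 0, 1, 2, 9, 44, 265, 1854, 14833, 133496, 1334961). Σ_{j=8}^{18} C(18,j)·!(18-j) = C(18,8)·!10 + C(18,9)·!9 + C(18,10)·!8 + C(18,11)·!7 + C(18,12)·!6 + C(18,13)·!5 + C(18,14)·!4 + C(18,15)·!3 + C(18,16)·!2 + C(18,17)·!1 + C(18,18)·!0 = 43758·1334961 + 48620·133496 + 43758·14833 + 31824·1854 + 18564·265 + 8568·44 + 3060·9 + 816·2 + 153·1 + 18·0 + 1·1 = 65619188846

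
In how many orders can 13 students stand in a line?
13! = 6227020800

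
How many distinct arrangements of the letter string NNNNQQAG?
8! / (1! × 1! × 4! × 2!) = 840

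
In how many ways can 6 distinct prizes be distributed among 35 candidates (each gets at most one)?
P(35,6) = 35!/(35-6)! = 1168675200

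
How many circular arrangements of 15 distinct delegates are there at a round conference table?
Circular: fix one position, arrange the rest. (15-1)! = 87178291200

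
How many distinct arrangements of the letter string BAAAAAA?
7! / (6! × 1!) = 7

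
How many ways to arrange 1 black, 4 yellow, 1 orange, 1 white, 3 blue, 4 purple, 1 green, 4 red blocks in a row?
19! / (1! × 4! × 1! × 1! × 3! × 4! × 1! × 4!) = 1466593128000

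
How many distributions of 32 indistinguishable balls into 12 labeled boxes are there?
C(32+12-1, 12-1) = C(43, 11) = 5752004349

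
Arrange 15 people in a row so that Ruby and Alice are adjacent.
Treat as block: (15-1)! × 2! = 87178291200 × 2 = 174356582400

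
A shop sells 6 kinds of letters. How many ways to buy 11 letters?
C(11+6-1, 6-1) = C(16, 5) = 4368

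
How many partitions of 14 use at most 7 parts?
By conjugation, equals partitions of 14 into parts ≤ 7. Let r_j(i) = number of partitions of i into parts ≤ j, for i = 0..14. r_1(i) = 1 for all i; r_j(i) = r_{j-1}(i) + r_j(i-j). Rows j = 2..7: ≤2: 1 1 2 2 3 3 4 4 5 5 6 6 7 7 8; ≤3: 1 1 2 3 4 5 7 8 10 12 14 16 19 21 24; ≤4: 1 1 2 3 5 6 9 11 15 18 23 27 34 39 47; ≤5: 1 1 2 3 5 7 10 13 18 23 30 37 47 57 70; ≤6: 1 1 2 3 5 7 11 14 20 26 35 44 58 71 90; ≤7: 1 1 2 3 5 7 11 15 21 28 38 49 65 82 105. r_7(14) = 105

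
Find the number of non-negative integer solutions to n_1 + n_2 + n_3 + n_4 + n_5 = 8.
C(8+5-1, 5-1) = C(12, 4) = 495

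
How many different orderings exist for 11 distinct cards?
11! = 39916800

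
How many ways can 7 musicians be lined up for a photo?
7! = 5040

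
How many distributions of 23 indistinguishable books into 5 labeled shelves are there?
C(23+5-1, 5-1) = C(27, 4) = 17550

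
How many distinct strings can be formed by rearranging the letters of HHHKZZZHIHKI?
12! / (3! × 5! × 2! × 2!) = 166320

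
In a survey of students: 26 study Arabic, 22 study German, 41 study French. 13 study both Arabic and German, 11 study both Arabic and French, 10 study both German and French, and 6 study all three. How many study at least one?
|A∪B∪C| = 26+22+41-13-11-10+6 = 61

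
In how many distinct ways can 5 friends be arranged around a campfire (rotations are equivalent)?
Circular: fix one position, arrange the rest. (5-1)! = 24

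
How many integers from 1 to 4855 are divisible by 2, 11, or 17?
⌊4855/2⌋+⌊4855/11⌋+⌊4855/17⌋ - ⌊4855/22⌋-⌊4855/34⌋-⌊4855/187⌋ + ⌊4855/374⌋ = 2427+441+285 - 220-142-25 + 12 = 2778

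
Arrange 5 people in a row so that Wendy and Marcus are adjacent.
Treat as block: (5-1)! × 2! = 24 × 2 = 48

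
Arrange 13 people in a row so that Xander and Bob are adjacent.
Treat as block: (13-1)! × 2! = 479001600 × 2 = 958003200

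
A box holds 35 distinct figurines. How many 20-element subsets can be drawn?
C(35,20) = 35!/(20!×15!) = 3247943160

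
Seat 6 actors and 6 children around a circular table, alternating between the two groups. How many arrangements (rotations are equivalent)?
Fix one of the actors: (6-1)! ways for the remaining actors, × 6! ways for the children = 120 × 720 = 86400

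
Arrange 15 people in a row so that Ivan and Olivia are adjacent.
Treat as block: (15-1)! × 2! = 87178291200 × 2 = 174356582400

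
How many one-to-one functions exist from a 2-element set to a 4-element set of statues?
P(4,2) = 4!/(4-2)! = 12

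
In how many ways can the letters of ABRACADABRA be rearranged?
11! / (5! × 2! × 2! × 1! × 1!) = 83160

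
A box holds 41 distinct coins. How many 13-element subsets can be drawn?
C(41,13) = 41!/(13!×28!) = 17620076360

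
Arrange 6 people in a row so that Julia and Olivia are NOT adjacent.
Total - adjacent = 6! - (6-1)!×2 = 720 - 240 = 480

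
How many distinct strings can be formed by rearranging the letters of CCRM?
4! / (1! × 1! × 2!) = 12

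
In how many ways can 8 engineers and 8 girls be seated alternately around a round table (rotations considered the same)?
Fix one of the engineers: (8-1)! ways for the remaining engineers, × 8! ways for the girls = 5040 × 40320 = 203212800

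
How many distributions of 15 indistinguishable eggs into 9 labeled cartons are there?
C(15+9-1, 9-1) = C(23, 8) = 490314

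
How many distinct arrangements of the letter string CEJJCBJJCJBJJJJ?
15! / (3! × 9! × 2! × 1!) = 300300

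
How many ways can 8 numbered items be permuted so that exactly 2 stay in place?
Choose the 2 fixed points C(8,2) = 28, derange the rest: !6 = Σ_{j=0}^{6} (-1)^j·6!/j! = 720 - 720 + 360 - 120 + 30 - 6 + 1 = 265. Product = 28 × 265 = 7420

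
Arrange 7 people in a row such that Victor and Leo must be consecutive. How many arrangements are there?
Treat the 2 as one block: (7-2+1)! × 2! = 720 × 2 = 1440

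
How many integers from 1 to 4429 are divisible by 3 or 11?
⌊4429/3⌋ + ⌊4429/11⌋ - ⌊4429/33⌋ = 1476 + 402 - 134 = 1744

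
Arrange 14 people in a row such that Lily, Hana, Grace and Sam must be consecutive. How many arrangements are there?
Treat the 4 as one block: (14-4+1)! × 4! = 39916800 × 24 = 958003200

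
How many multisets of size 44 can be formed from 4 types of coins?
C(44+4-1, 4-1) = C(47, 3) = 16215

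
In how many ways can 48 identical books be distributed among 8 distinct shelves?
C(48+8-1, 8-1) = C(55, 7) = 202927725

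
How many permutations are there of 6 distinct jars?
6! = 720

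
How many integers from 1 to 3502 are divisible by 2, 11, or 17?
⌊3502/2⌋+⌊3502/11⌋+⌊3502/17⌋ - ⌊3502/22⌋-⌊3502/34⌋-⌊3502/187⌋ + ⌊3502/374⌋ = 1751+318+206 - 159-103-18 + 9 = 2004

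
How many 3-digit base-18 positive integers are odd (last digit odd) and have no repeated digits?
Last∈{1,3,5,7,9,11,13,15,17}. Last=0: 0. Last nonzero: 9×16×P(16,1) = 2304. Total = 2304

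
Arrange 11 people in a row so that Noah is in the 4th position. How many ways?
Fix one position: (11-1)! = 3628800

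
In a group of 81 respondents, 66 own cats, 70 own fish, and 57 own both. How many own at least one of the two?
|A∪B| = |A| + |B| - |A∩B| = 66 + 70 - 57 = 79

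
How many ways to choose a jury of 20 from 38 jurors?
C(38,20) = 38!/(20!×18!) = 33578000610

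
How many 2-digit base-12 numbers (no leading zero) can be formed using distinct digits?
First digit: 11 choices (nonzero). Then descending: 11 × 11 = 121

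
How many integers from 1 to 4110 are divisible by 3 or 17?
⌊4110/3⌋ + ⌊4110/17⌋ - ⌊4110/51⌋ = 1370 + 241 - 80 = 1531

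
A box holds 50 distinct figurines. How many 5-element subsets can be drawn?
C(50,5) = 50!/(5!×45!) = 2118760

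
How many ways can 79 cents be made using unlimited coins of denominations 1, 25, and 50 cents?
Coefficient of x^79 in 1/(1-x^1) · 1/(1-x^25) · 1/(1-x^50). Case on j = number of 50-cent coins (j = 0..1); remainder r = 79 - 50j is made from {1,25} in ⌊r/25⌋+1 ways. r = 79, 29 → 4 + 2 = 6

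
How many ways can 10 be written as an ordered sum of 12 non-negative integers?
C(10+12-1, 12-1) = C(21, 11) = 352716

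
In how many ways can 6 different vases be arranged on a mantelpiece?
6! = 720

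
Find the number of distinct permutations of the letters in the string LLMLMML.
7! / (3! × 4!) = 35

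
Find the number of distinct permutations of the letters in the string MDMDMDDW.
8! / (1! × 4! × 3!) = 280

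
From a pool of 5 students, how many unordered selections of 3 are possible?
C(5,3) = 5!/(3!×2!) = 10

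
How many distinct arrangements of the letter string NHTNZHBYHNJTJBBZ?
16! / (3! × 3! × 3! × 2! × 2! × 1! × 2!) = 12108096000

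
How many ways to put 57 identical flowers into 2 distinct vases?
C(57+2-1, 2-1) = C(58, 1) = 58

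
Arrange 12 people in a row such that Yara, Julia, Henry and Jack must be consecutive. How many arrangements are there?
Treat the 4 as one block: (12-4+1)! × 4! = 362880 × 24 = 8709120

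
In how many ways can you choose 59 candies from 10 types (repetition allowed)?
C(59+10-1, 10-1) = C(68, 9) = 49280065120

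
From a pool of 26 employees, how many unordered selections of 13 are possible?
C(26,13) = 26!/(13!×13!) = 10400600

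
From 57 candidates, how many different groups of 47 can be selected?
C(57,47) = 57!/(47!×10!) = 43183019880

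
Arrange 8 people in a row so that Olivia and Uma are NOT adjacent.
Total - adjacent = 8! - (8-1)!×2 = 40320 - 10080 = 30240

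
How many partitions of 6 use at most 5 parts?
By conjugation, equals partitions of 6 into parts ≤ 5. Let r_j(i) = number of partitions of i into parts ≤ j, for i = 0..6. r_1(i) = 1 for all i; r_j(i) = r_{j-1}(i) + r_j(i-j). Rows j = 2..5: ≤2: 1 1 2 2 3 3 4; ≤3: 1 1 2 3 4 5 7; ≤4: 1 1 2 3 5 6 9; ≤5: 1 1 2 3 5 7 10. r_5(6) = 10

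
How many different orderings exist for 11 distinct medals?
11! = 39916800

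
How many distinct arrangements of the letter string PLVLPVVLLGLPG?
13! / (2! × 5! × 3! × 3!) = 720720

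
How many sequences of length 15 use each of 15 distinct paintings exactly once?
15! = 1307674368000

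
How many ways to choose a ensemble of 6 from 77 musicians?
C(77,6) = 77!/(6!×71!) = 237093780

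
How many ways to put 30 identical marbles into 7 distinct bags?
C(30+7-1, 7-1) = C(36, 6) = 1947792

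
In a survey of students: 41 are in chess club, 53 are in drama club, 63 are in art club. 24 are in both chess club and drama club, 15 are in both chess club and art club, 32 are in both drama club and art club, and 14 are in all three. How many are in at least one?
|A∪B∪C| = 41+53+63-24-15-32+14 = 100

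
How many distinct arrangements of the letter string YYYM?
4! / (1! × 3!) = 4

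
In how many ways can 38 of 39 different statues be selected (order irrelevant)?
C(39,38) = 39!/(38!×1!) = 39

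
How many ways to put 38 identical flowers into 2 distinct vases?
C(38+2-1, 2-1) = C(39, 1) = 39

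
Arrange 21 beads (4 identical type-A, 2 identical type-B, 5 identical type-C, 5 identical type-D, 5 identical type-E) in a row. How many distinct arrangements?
21! / (4! × 2! × 5! × 5! × 5!) = 615969113760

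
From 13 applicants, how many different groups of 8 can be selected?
C(13,8) = 13!/(8!×5!) = 1287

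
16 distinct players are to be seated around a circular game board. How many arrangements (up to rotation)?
Circular: fix one position, arrange the rest. (16-1)! = 1307674368000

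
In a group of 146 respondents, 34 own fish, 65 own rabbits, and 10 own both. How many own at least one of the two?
|A∪B| = |A| + |B| - |A∩B| = 34 + 65 - 10 = 89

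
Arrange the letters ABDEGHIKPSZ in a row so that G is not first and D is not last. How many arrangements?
By inclusion-exclusion: 11! - 2×(11-1)! + (11-2)! = 39916800 - 7257600 + 362880 = 33022080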